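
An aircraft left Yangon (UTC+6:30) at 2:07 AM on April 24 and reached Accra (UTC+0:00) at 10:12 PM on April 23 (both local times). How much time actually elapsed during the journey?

2 hours 35 minutes

Departure in UTC: 2:07 AM − 6:30 = 7:37 PM on Apr 23.
Arrival is already UTC: 10:12 PM on Apr 23.
Elapsed = 10:12 PM − 7:37 PM = 2 hours 35 minutes.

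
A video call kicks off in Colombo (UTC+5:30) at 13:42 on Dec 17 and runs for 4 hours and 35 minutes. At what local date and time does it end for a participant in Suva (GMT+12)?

00:47 on Dec 18

Suva is 6:30 ahead of Colombo.
After 4 hours 35 minutes it is 18:17 in Colombo.
Shift by the zone difference: 18:17 + 6:30 = 00:47 on Dec 18 in Suva.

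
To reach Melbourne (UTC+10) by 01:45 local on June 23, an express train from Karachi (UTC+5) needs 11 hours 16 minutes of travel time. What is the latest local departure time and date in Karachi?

Target arrival in UTC: 01:45 − 10:00 = 15:45 on Jun 22.
Subtract 11 hours and 16 minutes → departure 04:29 UTC on Jun 22.
Karachi is UTC+5:00: 04:29 + 5:00 = 09:29 on Jun 22.

09:29 on June 22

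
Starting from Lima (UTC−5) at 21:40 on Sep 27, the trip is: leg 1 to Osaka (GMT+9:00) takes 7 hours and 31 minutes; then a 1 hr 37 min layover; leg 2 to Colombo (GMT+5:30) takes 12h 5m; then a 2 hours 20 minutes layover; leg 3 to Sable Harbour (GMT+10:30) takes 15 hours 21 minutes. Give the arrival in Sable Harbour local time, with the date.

Convert departure to UTC: 21:40 + 5:00 = 02:40 UTC on Sep 28.
Add 7 hours and 31 minutes leg 1 → 10:11 UTC.
Add 1 hour and 37 minutes layover in Osaka → 11:48 UTC.
Add 12 hours 5 minutes leg 2 → 23:53 UTC.
Add 2 hours and 20 minutes layover in Colombo → 02:13 UTC (Sep 29).
Add 15 hours 21 minutes leg 3 → 17:34 UTC.
Sable Harbour is UTC+10:30, so local arrival = 17:34 + 10:30 = 04:04 on Sep 30.

04:04 on Sep 30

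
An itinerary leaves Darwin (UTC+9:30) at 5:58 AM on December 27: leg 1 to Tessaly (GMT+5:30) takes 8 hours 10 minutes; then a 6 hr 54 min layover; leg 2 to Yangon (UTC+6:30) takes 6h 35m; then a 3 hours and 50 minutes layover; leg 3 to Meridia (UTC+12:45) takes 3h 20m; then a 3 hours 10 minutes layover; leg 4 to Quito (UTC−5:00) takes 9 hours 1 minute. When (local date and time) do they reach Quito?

Convert departure to UTC: 5:58 AM − 9:30 = 8:28 PM UTC on Dec 26.
Add 8 hours 10 minutes leg 1 → 4:38 AM UTC (Dec 27).
Add 6 hours and 54 minutes layover in Tessaly → 11:32 AM UTC.
Add 6 hours 35 minutes leg 2 → 6:07 PM UTC.
Add 3 hours and 50 minutes layover in Yangon → 9:57 PM UTC.
Add 3 hours 20 minutes leg 3 → 1:17 AM UTC (Dec 28).
Add 3 hours and 10 minutes layover in Meridia → 4:27 AM UTC.
Add 9 hours and 1 minute leg 4 → 1:28 PM UTC.
Quito is UTC−5:00, so local arrival = 1:28 PM − 5:00 = 8:28 AM on Dec 28.

8:28 AM on Dec 28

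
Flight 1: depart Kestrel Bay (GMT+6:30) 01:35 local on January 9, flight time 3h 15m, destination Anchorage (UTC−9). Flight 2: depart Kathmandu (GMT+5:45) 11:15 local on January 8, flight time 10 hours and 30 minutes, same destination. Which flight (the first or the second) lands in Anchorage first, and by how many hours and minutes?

the second, by 6 hours 20 minutes

Flight 1 in UTC: 01:35 − 6:30 = 19:05 on Jan 8.
+3 hours 15 minutes → arrive 22:20 UTC on Jan 8.
Flight 2 in UTC: 11:15 − 5:45 = 05:30 on Jan 8.
+10 hours 30 minutes → arrive 16:00 UTC on Jan 8.
Flight 2 lands earlier by 6 hours 20 minutes.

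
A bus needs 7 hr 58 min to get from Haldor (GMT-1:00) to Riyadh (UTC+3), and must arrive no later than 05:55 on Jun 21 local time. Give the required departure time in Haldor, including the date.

17:57 on Jun 20

Target arrival in UTC: 05:55 − 3:00 = 02:55 on Jun 21.
Subtract 7 hours and 58 minutes → departure 18:57 UTC on Jun 20.
Haldor is UTC−1:00: 18:57 − 1:00 = 17:57 on Jun 20.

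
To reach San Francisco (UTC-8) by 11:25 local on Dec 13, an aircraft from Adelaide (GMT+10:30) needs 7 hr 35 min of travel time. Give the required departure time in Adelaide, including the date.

Target arrival in UTC: 11:25 + 8:00 = 19:25 on Dec 13.
Subtract 7 hours 35 minutes → departure 11:50 UTC on Dec 13.
Adelaide is UTC+10:30: 11:50 + 10:30 = 22:20 on Dec 13.

22:20 on December 13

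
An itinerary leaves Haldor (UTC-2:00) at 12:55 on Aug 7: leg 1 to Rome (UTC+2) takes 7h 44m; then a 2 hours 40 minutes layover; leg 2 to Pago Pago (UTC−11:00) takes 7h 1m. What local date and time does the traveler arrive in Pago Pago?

Convert departure to UTC: 12:55 + 2:00 = 14:55 UTC on Aug 7.
Add 7 hours 44 minutes leg 1 → 22:39 UTC.
Add 2 hours and 40 minutes layover in Rome → 01:19 UTC (Aug 8).
Add 7 hours 1 minute leg 2 → 08:20 UTC.
Pago Pago is UTC−11:00, so local arrival = 08:20 − 11:00 = 21:20 on Aug 7.

21:20 on August 7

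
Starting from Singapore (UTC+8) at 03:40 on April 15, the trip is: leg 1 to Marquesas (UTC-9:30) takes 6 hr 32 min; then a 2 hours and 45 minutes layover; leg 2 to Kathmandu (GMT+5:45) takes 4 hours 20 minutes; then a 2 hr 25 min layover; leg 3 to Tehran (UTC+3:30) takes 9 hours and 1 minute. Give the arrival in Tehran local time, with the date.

00:13 on Apr 16

Convert departure to UTC: 03:40 − 8:00 = 19:40 UTC on Apr 14.
Add 6 hours 32 minutes leg 1 → 02:12 UTC (Apr 15).
Add 2 hours and 45 minutes layover in Marquesas → 04:57 UTC.
Add 4 hours 20 minutes leg 2 → 09:17 UTC.
Add 2 hours 25 minutes layover in Kathmandu → 11:42 UTC.
Add 9 hours and 1 minute leg 3 → 20:43 UTC.
Tehran is UTC+3:30, so local arrival = 20:43 + 3:30 = 00:13 on Apr 16.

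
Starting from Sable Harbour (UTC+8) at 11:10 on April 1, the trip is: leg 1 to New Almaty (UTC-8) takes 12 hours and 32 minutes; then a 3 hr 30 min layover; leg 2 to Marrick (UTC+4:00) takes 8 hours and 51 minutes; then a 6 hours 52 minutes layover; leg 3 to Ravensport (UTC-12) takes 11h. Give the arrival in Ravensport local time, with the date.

09:55 on Apr 2

Convert departure to UTC: 11:10 − 8:00 = 03:10 UTC on Apr 1.
Add 12 hours 32 minutes leg 1 → 15:42 UTC.
Add 3 hours 30 minutes layover in New Almaty → 19:12 UTC.
Add 8 hours 51 minutes leg 2 → 04:03 UTC (Apr 2).
Add 6 hours and 52 minutes layover in Marrick → 10:55 UTC.
Add 11 hours leg 3 → 21:55 UTC.
Ravensport is UTC−12:00, so local arrival = 21:55 − 12:00 = 09:55 on Apr 2.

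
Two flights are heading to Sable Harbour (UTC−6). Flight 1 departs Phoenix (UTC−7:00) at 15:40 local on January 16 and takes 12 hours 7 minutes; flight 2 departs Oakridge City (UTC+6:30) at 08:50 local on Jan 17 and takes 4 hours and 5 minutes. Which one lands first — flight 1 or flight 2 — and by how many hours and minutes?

the second, by 4 hours 22 minutes

Flight 1 in UTC: 15:40 + 7:00 = 22:40 on Jan 16.
+12 hours and 7 minutes → arrive 10:47 UTC on Jan 17.
Flight 2 in UTC: 08:50 − 6:30 = 02:20 on Jan 17.
+4 hours 5 minutes → arrive 06:25 UTC on Jan 17.
Flight 2 lands earlier by 4 hours 22 minutes.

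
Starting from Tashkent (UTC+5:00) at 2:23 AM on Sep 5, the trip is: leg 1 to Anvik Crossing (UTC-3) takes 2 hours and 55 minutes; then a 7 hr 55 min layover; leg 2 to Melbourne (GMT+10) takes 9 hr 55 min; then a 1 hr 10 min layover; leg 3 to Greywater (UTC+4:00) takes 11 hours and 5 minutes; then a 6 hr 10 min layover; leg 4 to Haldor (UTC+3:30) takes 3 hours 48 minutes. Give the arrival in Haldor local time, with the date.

Convert departure to UTC: 2:23 AM − 5:00 = 9:23 PM UTC on Sep 4.
Add 2 hours and 55 minutes leg 1 → 12:18 AM UTC (Sep 5).
Add 7 hours 55 minutes layover in Anvik Crossing → 8:13 AM UTC.
Add 9 hours 55 minutes leg 2 → 6:08 PM UTC.
Add 1 hour and 10 minutes layover in Melbourne → 7:18 PM UTC.
Add 11 hours 5 minutes leg 3 → 6:23 AM UTC (Sep 6).
Add 6 hours and 10 minutes layover in Greywater → 12:33 PM UTC.
Add 3 hours 48 minutes leg 4 → 4:21 PM UTC.
Haldor is UTC+3:30, so local arrival = 4:21 PM + 3:30 = 7:51 PM on Sep 6.

7:51 PM on September 6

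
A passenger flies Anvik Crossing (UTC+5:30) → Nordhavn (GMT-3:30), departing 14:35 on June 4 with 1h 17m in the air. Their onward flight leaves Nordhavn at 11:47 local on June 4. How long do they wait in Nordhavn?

Convert departure to UTC: 14:35 − 5:30 = 09:05 UTC on Jun 4.
Add 1 hour 17 minutes flight time → 10:22 UTC.
Nordhavn is UTC−3:30, so local arrival = 10:22 − 3:30 = 06:52 on Jun 4.
Layover = 11:47 − 06:52 = 4 hours 55 minutes.

4 hours 55 minutes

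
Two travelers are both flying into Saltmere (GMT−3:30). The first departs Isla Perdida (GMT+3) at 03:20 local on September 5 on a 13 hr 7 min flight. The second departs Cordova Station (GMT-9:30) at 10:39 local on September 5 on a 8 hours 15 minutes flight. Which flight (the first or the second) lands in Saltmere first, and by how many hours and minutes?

the first, by 14 hours 57 minutes

Flight 1 in UTC: 03:20 − 3:00 = 00:20 on Sep 5.
+13 hours 7 minutes → arrive 13:27 UTC on Sep 5.
Flight 2 in UTC: 10:39 + 9:30 = 20:09 on Sep 5.
+8 hours 15 minutes → arrive 04:24 UTC on Sep 6.
Flight 1 lands earlier by 14 hours 57 minutes.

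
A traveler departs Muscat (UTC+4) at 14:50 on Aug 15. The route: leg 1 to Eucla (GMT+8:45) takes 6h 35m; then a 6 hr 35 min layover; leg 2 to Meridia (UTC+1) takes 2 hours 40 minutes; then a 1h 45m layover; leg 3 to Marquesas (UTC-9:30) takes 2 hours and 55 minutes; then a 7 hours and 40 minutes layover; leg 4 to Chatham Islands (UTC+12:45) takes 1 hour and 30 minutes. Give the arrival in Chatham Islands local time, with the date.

05:15 on Aug 17

Convert departure to UTC: 14:50 − 4:00 = 10:50 UTC on Aug 15.
Add 6 hours and 35 minutes leg 1 → 17:25 UTC.
Add 6 hours and 35 minutes layover in Eucla → 00:00 UTC (Aug 16).
Add 2 hours 40 minutes leg 2 → 02:40 UTC.
Add 1 hour and 45 minutes layover in Meridia → 04:25 UTC.
Add 2 hours 55 minutes leg 3 → 07:20 UTC.
Add 7 hours 40 minutes layover in Marquesas → 15:00 UTC.
Add 1 hour 30 minutes leg 4 → 16:30 UTC.
Chatham Islands is UTC+12:45, so local arrival = 16:30 + 12:45 = 05:15 on Aug 17.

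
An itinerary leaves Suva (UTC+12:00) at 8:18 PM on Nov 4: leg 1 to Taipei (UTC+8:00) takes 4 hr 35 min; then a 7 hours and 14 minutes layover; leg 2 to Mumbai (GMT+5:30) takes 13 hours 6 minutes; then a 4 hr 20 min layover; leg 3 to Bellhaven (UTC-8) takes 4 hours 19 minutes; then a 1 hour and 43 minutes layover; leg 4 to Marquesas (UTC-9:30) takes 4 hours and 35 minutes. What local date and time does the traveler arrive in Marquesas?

2:40 PM on Nov 5

Convert departure to UTC: 8:18 PM − 12:00 = 8:18 AM UTC on Nov 4.
Add 4 hours 35 minutes leg 1 → 12:53 PM UTC.
Add 7 hours 14 minutes layover in Taipei → 8:07 PM UTC.
Add 13 hours 6 minutes leg 2 → 9:13 AM UTC (Nov 5).
Add 4 hours 20 minutes layover in Mumbai → 1:33 PM UTC.
Add 4 hours and 19 minutes leg 3 → 5:52 PM UTC.
Add 1 hour and 43 minutes layover in Bellhaven → 7:35 PM UTC.
Add 4 hours 35 minutes leg 4 → 12:10 AM UTC (Nov 6).
Marquesas is UTC−9:30, so local arrival = 12:10 AM − 9:30 = 2:40 PM on Nov 5.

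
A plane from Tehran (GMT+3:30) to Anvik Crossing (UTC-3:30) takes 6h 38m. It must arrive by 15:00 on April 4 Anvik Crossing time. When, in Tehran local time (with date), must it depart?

Target arrival in UTC: 15:00 + 3:30 = 18:30 on Apr 4.
Subtract 6 hours and 38 minutes → departure 11:52 UTC on Apr 4.
Tehran is UTC+3:30: 11:52 + 3:30 = 15:22 on Apr 4.

15:22 on Apr 4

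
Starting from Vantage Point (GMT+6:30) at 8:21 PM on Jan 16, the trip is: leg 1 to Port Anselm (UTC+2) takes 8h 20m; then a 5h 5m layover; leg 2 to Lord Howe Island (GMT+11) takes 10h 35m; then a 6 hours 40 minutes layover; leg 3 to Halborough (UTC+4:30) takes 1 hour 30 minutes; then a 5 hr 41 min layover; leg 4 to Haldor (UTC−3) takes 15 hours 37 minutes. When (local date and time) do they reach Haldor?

4:19 PM on January 18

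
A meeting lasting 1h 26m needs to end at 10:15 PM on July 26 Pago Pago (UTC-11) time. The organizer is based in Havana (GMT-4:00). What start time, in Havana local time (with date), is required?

3:49 AM on July 27

Target end time in UTC: 10:15 PM + 11:00 = 9:15 AM on Jul 27.
Subtract 1 hour 26 minutes → start 7:49 AM UTC on Jul 27.
Havana is UTC−4:00: 7:49 AM − 4:00 = 3:49 AM on Jul 27.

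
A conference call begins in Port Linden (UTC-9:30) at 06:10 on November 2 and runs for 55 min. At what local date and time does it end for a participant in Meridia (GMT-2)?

Meridia is 7:30 ahead of Port Linden.
After 55 minutes it is 07:05 in Port Linden.
Shift by the zone difference: 07:05 + 7:30 = 14:35 on Nov 2 in Meridia.

14:35 on November 2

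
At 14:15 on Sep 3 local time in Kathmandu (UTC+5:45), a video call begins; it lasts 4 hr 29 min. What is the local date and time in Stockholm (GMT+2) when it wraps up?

14:59 on September 3

Stockholm is 3:45 behind Kathmandu.
After 4 hours and 29 minutes it is 18:44 in Kathmandu.
Shift by the zone difference: 18:44 − 3:45 = 14:59 on Sep 3 in Stockholm.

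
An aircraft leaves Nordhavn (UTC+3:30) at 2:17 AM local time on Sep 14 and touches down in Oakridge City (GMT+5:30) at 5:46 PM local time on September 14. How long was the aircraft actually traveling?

Oakridge City is 2:00 ahead of Nordhavn.
Clock-face elapsed time (ignoring zones) is 15 hours 29 minutes.
Actual elapsed = 15 hours 29 minutes − 2:00 = 13 hours 29 minutes.

13 hours 29 minutes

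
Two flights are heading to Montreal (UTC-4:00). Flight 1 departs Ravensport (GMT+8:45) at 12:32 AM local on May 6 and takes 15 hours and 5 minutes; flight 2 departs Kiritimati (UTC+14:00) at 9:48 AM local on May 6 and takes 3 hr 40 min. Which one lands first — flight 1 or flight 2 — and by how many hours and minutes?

Flight 1 in UTC: 12:32 AM − 8:45 = 3:47 PM on May 5.
+15 hours 5 minutes → arrive 6:52 AM UTC on May 6.
Flight 2 in UTC: 9:48 AM − 14:00 = 7:48 PM on May 5.
+3 hours and 40 minutes → arrive 11:28 PM UTC on May 5.
Flight 2 lands earlier by 7 hours 24 minutes.

the second, by 7 hours 24 minutes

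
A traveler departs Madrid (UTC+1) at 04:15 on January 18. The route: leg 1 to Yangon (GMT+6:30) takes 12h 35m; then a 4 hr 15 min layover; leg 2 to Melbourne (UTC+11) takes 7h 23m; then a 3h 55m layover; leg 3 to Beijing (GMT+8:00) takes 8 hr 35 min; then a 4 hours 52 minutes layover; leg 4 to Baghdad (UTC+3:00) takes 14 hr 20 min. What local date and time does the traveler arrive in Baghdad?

14:10 on January 20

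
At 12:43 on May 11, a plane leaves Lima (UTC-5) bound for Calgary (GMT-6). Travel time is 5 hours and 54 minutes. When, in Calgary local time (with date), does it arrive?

17:37 on May 11

Calgary is 1:00 behind Lima.
After 5 hours and 54 minutes it is 18:37 in Lima.
Shift by the zone difference: 18:37 − 1:00 = 17:37 on May 11 in Calgary.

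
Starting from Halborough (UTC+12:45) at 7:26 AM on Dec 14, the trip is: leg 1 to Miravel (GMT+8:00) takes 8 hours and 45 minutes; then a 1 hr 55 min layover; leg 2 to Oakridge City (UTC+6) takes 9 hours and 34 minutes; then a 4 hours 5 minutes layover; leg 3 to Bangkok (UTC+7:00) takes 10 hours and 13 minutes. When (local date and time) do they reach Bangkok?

12:13 PM on Dec 15

Convert departure to UTC: 7:26 AM − 12:45 = 6:41 PM UTC on Dec 13.
Add 8 hours 45 minutes leg 1 → 3:26 AM UTC (Dec 14).
Add 1 hour and 55 minutes layover in Miravel → 5:21 AM UTC.
Add 9 hours and 34 minutes leg 2 → 2:55 PM UTC.
Add 4 hours and 5 minutes layover in Oakridge City → 7:00 PM UTC.
Add 10 hours and 13 minutes leg 3 → 5:13 AM UTC (Dec 15).
Bangkok is UTC+7:00, so local arrival = 5:13 AM + 7:00 = 12:13 PM on Dec 15.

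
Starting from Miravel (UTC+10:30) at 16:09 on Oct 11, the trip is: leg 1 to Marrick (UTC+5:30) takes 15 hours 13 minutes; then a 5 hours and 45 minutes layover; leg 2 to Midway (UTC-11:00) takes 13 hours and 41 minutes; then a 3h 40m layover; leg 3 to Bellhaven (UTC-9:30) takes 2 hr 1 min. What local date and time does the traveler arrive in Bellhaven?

12:29 on Oct 12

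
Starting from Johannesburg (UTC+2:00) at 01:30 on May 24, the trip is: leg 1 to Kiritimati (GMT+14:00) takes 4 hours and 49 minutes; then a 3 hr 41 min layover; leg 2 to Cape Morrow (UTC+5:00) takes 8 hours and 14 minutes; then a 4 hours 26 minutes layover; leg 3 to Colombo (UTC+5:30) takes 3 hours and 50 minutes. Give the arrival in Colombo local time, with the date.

06:00 on May 25

Convert departure to UTC: 01:30 − 2:00 = 23:30 UTC on May 23.
Add 4 hours 49 minutes leg 1 → 04:19 UTC (May 24).
Add 3 hours and 41 minutes layover in Kiritimati → 08:00 UTC.
Add 8 hours 14 minutes leg 2 → 16:14 UTC.
Add 4 hours and 26 minutes layover in Cape Morrow → 20:40 UTC.
Add 3 hours 50 minutes leg 3 → 00:30 UTC (May 25).
Colombo is UTC+5:30, so local arrival = 00:30 + 5:30 = 06:00 on May 25.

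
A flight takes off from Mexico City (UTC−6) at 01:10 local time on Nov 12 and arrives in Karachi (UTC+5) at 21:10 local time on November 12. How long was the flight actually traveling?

9 hours

Departure in UTC: 01:10 + 6:00 = 07:10 on Nov 12.
Arrival in UTC: 21:10 − 5:00 = 16:10 on Nov 12.
Elapsed = 16:10 − 07:10 = 9 hours.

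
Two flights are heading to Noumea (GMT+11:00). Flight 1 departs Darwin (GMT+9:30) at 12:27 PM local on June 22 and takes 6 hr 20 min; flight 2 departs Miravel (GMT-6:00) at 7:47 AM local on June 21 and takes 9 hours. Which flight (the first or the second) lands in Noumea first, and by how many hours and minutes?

the second, by 10 hours 30 minutes

Flight 1 in UTC: 12:27 PM − 9:30 = 2:57 AM on Jun 22.
+6 hours 20 minutes → arrive 9:17 AM UTC on Jun 22.
Flight 2 in UTC: 7:47 AM + 6:00 = 1:47 PM on Jun 21.
+9 hours → arrive 10:47 PM UTC on Jun 21.
Flight 2 lands earlier by 10 hours 30 minutes.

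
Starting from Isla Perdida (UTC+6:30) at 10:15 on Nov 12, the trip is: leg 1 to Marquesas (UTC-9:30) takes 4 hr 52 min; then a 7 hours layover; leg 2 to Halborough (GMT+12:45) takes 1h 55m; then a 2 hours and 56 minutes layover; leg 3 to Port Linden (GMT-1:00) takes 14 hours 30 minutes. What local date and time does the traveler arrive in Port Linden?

09:58 on November 13

Convert departure to UTC: 10:15 − 6:30 = 03:45 UTC on Nov 12.
Add 4 hours and 52 minutes leg 1 → 08:37 UTC.
Add 7 hours layover in Marquesas → 15:37 UTC.
Add 1 hour 55 minutes leg 2 → 17:32 UTC.
Add 2 hours 56 minutes layover in Halborough → 20:28 UTC.
Add 14 hours 30 minutes leg 3 → 10:58 UTC (Nov 13).
Port Linden is UTC−1:00, so local arrival = 10:58 − 1:00 = 09:58 on Nov 13.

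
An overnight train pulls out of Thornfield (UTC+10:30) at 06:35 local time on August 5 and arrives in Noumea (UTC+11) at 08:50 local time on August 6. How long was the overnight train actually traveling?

25 hours 45 minutes

Departure in UTC: 06:35 − 10:30 = 20:05 on Aug 4.
Arrival in UTC: 08:50 − 11:00 = 21:50 on Aug 5.
Elapsed = 21:50 − 20:05 (+1 day) = 25 hours 45 minutes.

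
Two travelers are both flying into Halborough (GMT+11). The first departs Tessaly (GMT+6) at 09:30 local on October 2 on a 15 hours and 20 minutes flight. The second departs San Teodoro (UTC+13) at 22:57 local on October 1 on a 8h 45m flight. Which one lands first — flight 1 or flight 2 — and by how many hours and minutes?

the second, by 24 hours 8 minutes

Flight 1 in UTC: 09:30 − 6:00 = 03:30 on Oct 2.
+15 hours and 20 minutes → arrive 18:50 UTC on Oct 2.
Flight 2 in UTC: 22:57 − 13:00 = 09:57 on Oct 1.
+8 hours 45 minutes → arrive 18:42 UTC on Oct 1.
Flight 2 lands earlier by 24 hours 8 minutes.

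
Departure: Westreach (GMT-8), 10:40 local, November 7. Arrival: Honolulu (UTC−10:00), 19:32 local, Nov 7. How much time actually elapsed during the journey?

10 hours 52 minutes

Departure in UTC: 10:40 + 8:00 = 18:40 on Nov 7.
Arrival in UTC: 19:32 + 10:00 = 05:32 on Nov 8.
Elapsed = 05:32 − 18:40 (+1 day) = 10 hours 52 minutes.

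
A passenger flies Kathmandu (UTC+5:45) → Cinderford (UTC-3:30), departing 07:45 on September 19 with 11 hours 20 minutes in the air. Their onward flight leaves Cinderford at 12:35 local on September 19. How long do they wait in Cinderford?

Convert departure to UTC: 07:45 − 5:45 = 02:00 UTC on Sep 19.
Add 11 hours 20 minutes flight time → 13:20 UTC.
Cinderford is UTC−3:30, so local arrival = 13:20 − 3:30 = 09:50 on Sep 19.
Layover = 12:35 − 09:50 = 2 hours 45 minutes.

2 hours 45 minutes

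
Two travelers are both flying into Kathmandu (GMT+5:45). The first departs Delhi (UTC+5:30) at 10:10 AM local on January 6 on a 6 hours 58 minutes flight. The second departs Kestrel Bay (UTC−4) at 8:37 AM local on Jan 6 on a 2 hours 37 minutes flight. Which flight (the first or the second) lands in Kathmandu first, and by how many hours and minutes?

Flight 1 in UTC: 10:10 AM − 5:30 = 4:40 AM on Jan 6.
+6 hours and 58 minutes → arrive 11:38 AM UTC on Jan 6.
Flight 2 in UTC: 8:37 AM + 4:00 = 12:37 PM on Jan 6.
+2 hours and 37 minutes → arrive 3:14 PM UTC on Jan 6.
Flight 1 lands earlier by 3 hours 36 minutes.

the first, by 3 hours 36 minutes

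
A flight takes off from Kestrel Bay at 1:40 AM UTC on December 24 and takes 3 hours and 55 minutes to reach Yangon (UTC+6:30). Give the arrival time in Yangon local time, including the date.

Departure is given in UTC: 1:40 AM on Dec 24.
Add 3 hours 55 minutes → 5:35 AM UTC.
Yangon is UTC+6:30: 5:35 AM + 6:30 = 12:05 PM on Dec 24.

12:05 PM on Dec 24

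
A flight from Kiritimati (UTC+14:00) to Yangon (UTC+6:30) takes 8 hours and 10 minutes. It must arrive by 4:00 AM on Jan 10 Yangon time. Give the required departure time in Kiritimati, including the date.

Target arrival in UTC: 4:00 AM − 6:30 = 9:30 PM on Jan 9.
Subtract 8 hours and 10 minutes → departure 1:20 PM UTC on Jan 9.
Kiritimati is UTC+14:00: 1:20 PM + 14:00 = 3:20 AM on Jan 10.

3:20 AM on Jan 10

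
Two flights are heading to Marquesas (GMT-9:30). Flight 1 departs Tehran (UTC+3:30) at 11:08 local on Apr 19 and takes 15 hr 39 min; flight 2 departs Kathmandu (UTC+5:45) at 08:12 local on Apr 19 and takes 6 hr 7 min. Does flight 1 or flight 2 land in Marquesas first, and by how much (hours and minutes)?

the second, by 14 hours 43 minutes

Flight 1 in UTC: 11:08 − 3:30 = 07:38 on Apr 19.
+15 hours and 39 minutes → arrive 23:17 UTC on Apr 19.
Flight 2 in UTC: 08:12 − 5:45 = 02:27 on Apr 19.
+6 hours 7 minutes → arrive 08:34 UTC on Apr 19.
Flight 2 lands earlier by 14 hours 43 minutes.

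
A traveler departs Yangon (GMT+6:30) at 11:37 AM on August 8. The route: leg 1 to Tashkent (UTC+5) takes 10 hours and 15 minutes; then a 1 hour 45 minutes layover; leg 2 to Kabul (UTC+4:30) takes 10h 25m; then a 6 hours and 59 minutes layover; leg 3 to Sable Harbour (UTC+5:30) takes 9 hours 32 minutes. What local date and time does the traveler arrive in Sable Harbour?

1:33 AM on Aug 10

Convert departure to UTC: 11:37 AM − 6:30 = 5:07 AM UTC on Aug 8.
Add 10 hours 15 minutes leg 1 → 3:22 PM UTC.
Add 1 hour and 45 minutes layover in Tashkent → 5:07 PM UTC.
Add 10 hours 25 minutes leg 2 → 3:32 AM UTC (Aug 9).
Add 6 hours 59 minutes layover in Kabul → 10:31 AM UTC.
Add 9 hours 32 minutes leg 3 → 8:03 PM UTC.
Sable Harbour is UTC+5:30, so local arrival = 8:03 PM + 5:30 = 1:33 AM on Aug 10.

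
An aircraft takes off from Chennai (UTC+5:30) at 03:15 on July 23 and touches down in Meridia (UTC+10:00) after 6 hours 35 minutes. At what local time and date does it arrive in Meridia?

14:20 on July 23

Convert departure to UTC: 03:15 − 5:30 = 21:45 UTC on Jul 22.
Add 6 hours and 35 minutes travel time → 04:20 UTC (Jul 23).
Meridia is UTC+10:00, so local arrival = 04:20 + 10:00 = 14:20 on Jul 23.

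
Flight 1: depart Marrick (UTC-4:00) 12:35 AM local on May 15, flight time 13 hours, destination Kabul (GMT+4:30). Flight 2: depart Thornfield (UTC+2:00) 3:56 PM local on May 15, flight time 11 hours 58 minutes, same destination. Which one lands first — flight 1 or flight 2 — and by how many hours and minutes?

the first, by 8 hours 19 minutes

Flight 1 in UTC: 12:35 AM + 4:00 = 4:35 AM on May 15.
+13 hours → arrive 5:35 PM UTC on May 15.
Flight 2 in UTC: 3:56 PM − 2:00 = 1:56 PM on May 15.
+11 hours and 58 minutes → arrive 1:54 AM UTC on May 16.
Flight 1 lands earlier by 8 hours 19 minutes.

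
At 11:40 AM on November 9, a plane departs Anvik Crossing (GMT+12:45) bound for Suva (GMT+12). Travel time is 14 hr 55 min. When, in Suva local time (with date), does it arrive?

Suva is 0:45 behind Anvik Crossing.
After 14 hours 55 minutes it is 2:35 AM (Nov 10) in Anvik Crossing.
Shift by the zone difference: 2:35 AM − 0:45 = 1:50 AM on Nov 10 in Suva.

1:50 AM on Nov 10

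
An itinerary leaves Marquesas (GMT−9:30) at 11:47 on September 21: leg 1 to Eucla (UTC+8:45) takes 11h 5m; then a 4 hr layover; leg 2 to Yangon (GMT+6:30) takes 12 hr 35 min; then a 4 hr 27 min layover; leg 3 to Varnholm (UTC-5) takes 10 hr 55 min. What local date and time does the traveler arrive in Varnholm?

Convert departure to UTC: 11:47 + 9:30 = 21:17 UTC on Sep 21.
Add 11 hours and 5 minutes leg 1 → 08:22 UTC (Sep 22).
Add 4 hours layover in Eucla → 12:22 UTC.
Add 12 hours 35 minutes leg 2 → 00:57 UTC (Sep 23).
Add 4 hours 27 minutes layover in Yangon → 05:24 UTC.
Add 10 hours and 55 minutes leg 3 → 16:19 UTC.
Varnholm is UTC−5:00, so local arrival = 16:19 − 5:00 = 11:19 on Sep 23.

11:19 on September 23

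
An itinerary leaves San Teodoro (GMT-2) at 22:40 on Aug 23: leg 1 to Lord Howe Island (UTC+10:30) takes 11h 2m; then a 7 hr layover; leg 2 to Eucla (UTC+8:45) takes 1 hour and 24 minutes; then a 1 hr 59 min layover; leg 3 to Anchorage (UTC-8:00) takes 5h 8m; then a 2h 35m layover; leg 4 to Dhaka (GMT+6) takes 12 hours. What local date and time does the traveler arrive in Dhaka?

23:48 on August 25

Convert departure to UTC: 22:40 + 2:00 = 00:40 UTC on Aug 24.
Add 11 hours 2 minutes leg 1 → 11:42 UTC.
Add 7 hours layover in Lord Howe Island → 18:42 UTC.
Add 1 hour and 24 minutes leg 2 → 20:06 UTC.
Add 1 hour 59 minutes layover in Eucla → 22:05 UTC.
Add 5 hours 8 minutes leg 3 → 03:13 UTC (Aug 25).
Add 2 hours and 35 minutes layover in Anchorage → 05:48 UTC.
Add 12 hours leg 4 → 17:48 UTC.
Dhaka is UTC+6:00, so local arrival = 17:48 + 6:00 = 23:48 on Aug 25.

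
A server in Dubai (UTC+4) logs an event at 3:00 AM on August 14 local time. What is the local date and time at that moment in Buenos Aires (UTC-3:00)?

8:00 PM on Aug 13

Buenos Aires is 7:00 behind Dubai.
Shift by the zone difference: 3:00 AM − 7:00 = 8:00 PM on Aug 13 in Buenos Aires.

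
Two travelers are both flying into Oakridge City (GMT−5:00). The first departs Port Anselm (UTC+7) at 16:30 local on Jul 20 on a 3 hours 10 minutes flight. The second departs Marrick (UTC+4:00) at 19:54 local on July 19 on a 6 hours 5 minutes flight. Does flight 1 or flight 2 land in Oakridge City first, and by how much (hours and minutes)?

Flight 1 in UTC: 16:30 − 7:00 = 09:30 on Jul 20.
+3 hours and 10 minutes → arrive 12:40 UTC on Jul 20.
Flight 2 in UTC: 19:54 − 4:00 = 15:54 on Jul 19.
+6 hours and 5 minutes → arrive 21:59 UTC on Jul 19.
Flight 2 lands earlier by 14 hours 41 minutes.

the second, by 14 hours 41 minutes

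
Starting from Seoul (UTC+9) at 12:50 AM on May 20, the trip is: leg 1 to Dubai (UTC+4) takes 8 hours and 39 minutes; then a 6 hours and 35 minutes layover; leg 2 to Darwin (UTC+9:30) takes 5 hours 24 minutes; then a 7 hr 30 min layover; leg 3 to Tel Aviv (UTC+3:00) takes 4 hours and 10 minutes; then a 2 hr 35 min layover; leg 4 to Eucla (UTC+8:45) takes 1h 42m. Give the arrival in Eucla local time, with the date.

Convert departure to UTC: 12:50 AM − 9:00 = 3:50 PM UTC on May 19.
Add 8 hours and 39 minutes leg 1 → 12:29 AM UTC (May 20).
Add 6 hours and 35 minutes layover in Dubai → 7:04 AM UTC.
Add 5 hours 24 minutes leg 2 → 12:28 PM UTC.
Add 7 hours and 30 minutes layover in Darwin → 7:58 PM UTC.
Add 4 hours and 10 minutes leg 3 → 12:08 AM UTC (May 21).
Add 2 hours 35 minutes layover in Tel Aviv → 2:43 AM UTC.
Add 1 hour 42 minutes leg 4 → 4:25 AM UTC.
Eucla is UTC+8:45, so local arrival = 4:25 AM + 8:45 = 1:10 PM on May 21.

1:10 PM on May 21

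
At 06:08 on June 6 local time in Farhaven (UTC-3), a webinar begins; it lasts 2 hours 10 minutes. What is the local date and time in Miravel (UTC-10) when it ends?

01:18 on June 6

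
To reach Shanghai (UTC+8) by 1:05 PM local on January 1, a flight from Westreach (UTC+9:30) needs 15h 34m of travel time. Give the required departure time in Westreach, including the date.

11:01 PM on December 31

Target arrival in UTC: 1:05 PM − 8:00 = 5:05 AM on Jan 1.
Subtract 15 hours and 34 minutes → departure 1:31 PM UTC on Dec 31.
Westreach is UTC+9:30: 1:31 PM + 9:30 = 11:01 PM on Dec 31.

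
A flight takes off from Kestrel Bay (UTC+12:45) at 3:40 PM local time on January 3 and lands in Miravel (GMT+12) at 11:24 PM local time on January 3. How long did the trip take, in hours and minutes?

Miravel is 0:45 behind Kestrel Bay.
Clock-face elapsed time (ignoring zones) is 7 hours 44 minutes.
Actual elapsed = 7 hours 44 minutes + 0:45 = 8 hours 29 minutes.

8 hours 29 minutes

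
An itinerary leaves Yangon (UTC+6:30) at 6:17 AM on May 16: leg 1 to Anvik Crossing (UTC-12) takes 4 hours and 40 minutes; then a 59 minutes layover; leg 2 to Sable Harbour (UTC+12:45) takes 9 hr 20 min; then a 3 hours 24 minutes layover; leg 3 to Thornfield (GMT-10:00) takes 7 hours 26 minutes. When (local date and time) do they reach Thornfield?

Convert departure to UTC: 6:17 AM − 6:30 = 11:47 PM UTC on May 15.
Add 4 hours 40 minutes leg 1 → 4:27 AM UTC (May 16).
Add 59 minutes layover in Anvik Crossing → 5:26 AM UTC.
Add 9 hours and 20 minutes leg 2 → 2:46 PM UTC.
Add 3 hours and 24 minutes layover in Sable Harbour → 6:10 PM UTC.
Add 7 hours 26 minutes leg 3 → 1:36 AM UTC (May 17).
Thornfield is UTC−10:00, so local arrival = 1:36 AM − 10:00 = 3:36 PM on May 16.

3:36 PM on May 16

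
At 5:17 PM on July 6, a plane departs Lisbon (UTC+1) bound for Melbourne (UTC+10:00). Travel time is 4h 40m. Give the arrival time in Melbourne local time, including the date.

Convert departure to UTC: 5:17 PM − 1:00 = 4:17 PM UTC on Jul 6.
Add 4 hours 40 minutes travel time → 8:57 PM UTC.
Melbourne is UTC+10:00, so local arrival = 8:57 PM + 10:00 = 6:57 AM on Jul 7.

6:57 AM on Jul 7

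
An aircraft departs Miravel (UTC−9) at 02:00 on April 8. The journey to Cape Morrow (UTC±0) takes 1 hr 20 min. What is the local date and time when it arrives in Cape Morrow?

Cape Morrow is 9:00 ahead of Miravel.
After 1 hour and 20 minutes it is 03:20 in Miravel.
Shift by the zone difference: 03:20 + 9:00 = 12:20 on Apr 8 in Cape Morrow.

12:20 on April 8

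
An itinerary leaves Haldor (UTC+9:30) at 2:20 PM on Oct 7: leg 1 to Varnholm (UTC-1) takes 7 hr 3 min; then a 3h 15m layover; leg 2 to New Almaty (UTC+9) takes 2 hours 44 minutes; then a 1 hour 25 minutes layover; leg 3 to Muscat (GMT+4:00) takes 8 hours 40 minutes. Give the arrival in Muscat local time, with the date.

Convert departure to UTC: 2:20 PM − 9:30 = 4:50 AM UTC on Oct 7.
Add 7 hours and 3 minutes leg 1 → 11:53 AM UTC.
Add 3 hours and 15 minutes layover in Varnholm → 3:08 PM UTC.
Add 2 hours and 44 minutes leg 2 → 5:52 PM UTC.
Add 1 hour 25 minutes layover in New Almaty → 7:17 PM UTC.
Add 8 hours 40 minutes leg 3 → 3:57 AM UTC (Oct 8).
Muscat is UTC+4:00, so local arrival = 3:57 AM + 4:00 = 7:57 AM on Oct 8.

7:57 AM on October 8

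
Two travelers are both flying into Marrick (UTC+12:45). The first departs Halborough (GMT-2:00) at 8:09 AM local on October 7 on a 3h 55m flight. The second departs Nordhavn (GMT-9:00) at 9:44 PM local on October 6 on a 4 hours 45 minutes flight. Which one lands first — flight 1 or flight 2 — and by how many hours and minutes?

Flight 1 in UTC: 8:09 AM + 2:00 = 10:09 AM on Oct 7.
+3 hours and 55 minutes → arrive 2:04 PM UTC on Oct 7.
Flight 2 in UTC: 9:44 PM + 9:00 = 6:44 AM on Oct 7.
+4 hours 45 minutes → arrive 11:29 AM UTC on Oct 7.
Flight 2 lands earlier by 2 hours 35 minutes.

the second, by 2 hours 35 minutes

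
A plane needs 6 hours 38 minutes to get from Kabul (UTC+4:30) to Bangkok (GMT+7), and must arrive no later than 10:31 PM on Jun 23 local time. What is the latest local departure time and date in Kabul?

1:23 PM on Jun 23

Target arrival in UTC: 10:31 PM − 7:00 = 3:31 PM on Jun 23.
Subtract 6 hours and 38 minutes → departure 8:53 AM UTC on Jun 23.
Kabul is UTC+4:30: 8:53 AM + 4:30 = 1:23 PM on Jun 23.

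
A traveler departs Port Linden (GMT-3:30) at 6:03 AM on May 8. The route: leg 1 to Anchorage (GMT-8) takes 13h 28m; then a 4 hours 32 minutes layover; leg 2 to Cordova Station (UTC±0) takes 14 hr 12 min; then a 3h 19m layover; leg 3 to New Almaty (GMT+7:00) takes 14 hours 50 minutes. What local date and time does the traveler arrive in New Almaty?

6:54 PM on May 10

Convert departure to UTC: 6:03 AM + 3:30 = 9:33 AM UTC on May 8.
Add 13 hours and 28 minutes leg 1 → 11:01 PM UTC.
Add 4 hours 32 minutes layover in Anchorage → 3:33 AM UTC (May 9).
Add 14 hours and 12 minutes leg 2 → 5:45 PM UTC.
Add 3 hours and 19 minutes layover in Cordova Station → 9:04 PM UTC.
Add 14 hours 50 minutes leg 3 → 11:54 AM UTC (May 10).
New Almaty is UTC+7:00, so local arrival = 11:54 AM + 7:00 = 6:54 PM on May 10.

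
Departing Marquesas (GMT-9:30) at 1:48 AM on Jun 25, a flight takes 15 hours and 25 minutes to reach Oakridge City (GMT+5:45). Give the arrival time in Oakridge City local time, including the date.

8:28 AM on Jun 26

Oakridge City is 15:15 ahead of Marquesas.
After 15 hours and 25 minutes it is 5:13 PM in Marquesas.
Shift by the zone difference: 5:13 PM + 15:15 = 8:28 AM on Jun 26 in Oakridge City.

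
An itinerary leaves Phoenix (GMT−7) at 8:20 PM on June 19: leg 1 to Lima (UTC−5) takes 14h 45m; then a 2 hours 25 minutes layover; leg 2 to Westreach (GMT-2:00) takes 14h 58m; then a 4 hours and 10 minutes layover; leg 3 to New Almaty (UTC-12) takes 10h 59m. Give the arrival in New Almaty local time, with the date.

2:37 PM on June 21

Convert departure to UTC: 8:20 PM + 7:00 = 3:20 AM UTC on Jun 20.
Add 14 hours and 45 minutes leg 1 → 6:05 PM UTC.
Add 2 hours and 25 minutes layover in Lima → 8:30 PM UTC.
Add 14 hours 58 minutes leg 2 → 11:28 AM UTC (Jun 21).
Add 4 hours 10 minutes layover in Westreach → 3:38 PM UTC.
Add 10 hours 59 minutes leg 3 → 2:37 AM UTC (Jun 22).
New Almaty is UTC−12:00, so local arrival = 2:37 AM − 12:00 = 2:37 PM on Jun 21.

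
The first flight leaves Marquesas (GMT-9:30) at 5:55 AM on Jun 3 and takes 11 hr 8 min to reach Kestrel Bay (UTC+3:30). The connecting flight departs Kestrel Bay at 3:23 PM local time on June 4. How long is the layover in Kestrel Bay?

9 hours 20 minutes

Convert departure to UTC: 5:55 AM + 9:30 = 3:25 PM UTC on Jun 3.
Add 11 hours and 8 minutes flight time → 2:33 AM UTC (Jun 4).
Kestrel Bay is UTC+3:30, so local arrival = 2:33 AM + 3:30 = 6:03 AM on Jun 4.
Layover = 3:23 PM − 6:03 AM = 9 hours 20 minutes.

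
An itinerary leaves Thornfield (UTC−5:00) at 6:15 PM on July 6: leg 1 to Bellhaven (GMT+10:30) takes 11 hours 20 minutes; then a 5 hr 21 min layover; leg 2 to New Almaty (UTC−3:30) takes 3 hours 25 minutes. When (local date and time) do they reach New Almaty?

Convert departure to UTC: 6:15 PM + 5:00 = 11:15 PM UTC on Jul 6.
Add 11 hours 20 minutes leg 1 → 10:35 AM UTC (Jul 7).
Add 5 hours 21 minutes layover in Bellhaven → 3:56 PM UTC.
Add 3 hours 25 minutes leg 2 → 7:21 PM UTC.
New Almaty is UTC−3:30, so local arrival = 7:21 PM − 3:30 = 3:51 PM on Jul 7.

3:51 PM on Jul 7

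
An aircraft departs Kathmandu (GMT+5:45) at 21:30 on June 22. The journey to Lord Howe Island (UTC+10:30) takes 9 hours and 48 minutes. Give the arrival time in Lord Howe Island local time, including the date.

12:03 on June 23

Convert departure to UTC: 21:30 − 5:45 = 15:45 UTC on Jun 22.
Add 9 hours and 48 minutes travel time → 01:33 UTC (Jun 23).
Lord Howe Island is UTC+10:30, so local arrival = 01:33 + 10:30 = 12:03 on Jun 23.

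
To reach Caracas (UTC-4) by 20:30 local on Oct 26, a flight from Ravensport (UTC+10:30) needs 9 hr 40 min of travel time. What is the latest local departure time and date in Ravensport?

01:20 on Oct 27

Target arrival in UTC: 20:30 + 4:00 = 00:30 on Oct 27.
Subtract 9 hours 40 minutes → departure 14:50 UTC on Oct 26.
Ravensport is UTC+10:30: 14:50 + 10:30 = 01:20 on Oct 27.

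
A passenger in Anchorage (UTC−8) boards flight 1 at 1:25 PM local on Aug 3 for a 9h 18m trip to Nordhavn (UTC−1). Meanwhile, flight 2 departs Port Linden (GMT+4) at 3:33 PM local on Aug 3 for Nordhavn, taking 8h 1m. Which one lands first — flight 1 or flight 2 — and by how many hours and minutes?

the second, by 11 hours 9 minutes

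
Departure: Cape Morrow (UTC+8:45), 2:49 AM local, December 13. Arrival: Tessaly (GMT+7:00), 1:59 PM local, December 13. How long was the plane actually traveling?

12 hours 55 minutes

Tessaly is 1:45 behind Cape Morrow.
Clock-face elapsed time (ignoring zones) is 11 hours 10 minutes.
Actual elapsed = 11 hours 10 minutes + 1:45 = 12 hours 55 minutes.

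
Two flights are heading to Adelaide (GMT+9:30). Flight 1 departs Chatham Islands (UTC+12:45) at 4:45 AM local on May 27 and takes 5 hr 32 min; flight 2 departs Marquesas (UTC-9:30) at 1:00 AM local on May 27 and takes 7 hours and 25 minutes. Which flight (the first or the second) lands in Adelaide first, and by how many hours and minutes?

Flight 1 in UTC: 4:45 AM − 12:45 = 4:00 PM on May 26.
+5 hours and 32 minutes → arrive 9:32 PM UTC on May 26.
Flight 2 in UTC: 1:00 AM + 9:30 = 10:30 AM on May 27.
+7 hours 25 minutes → arrive 5:55 PM UTC on May 27.
Flight 1 lands earlier by 20 hours 23 minutes.

the first, by 20 hours 23 minutes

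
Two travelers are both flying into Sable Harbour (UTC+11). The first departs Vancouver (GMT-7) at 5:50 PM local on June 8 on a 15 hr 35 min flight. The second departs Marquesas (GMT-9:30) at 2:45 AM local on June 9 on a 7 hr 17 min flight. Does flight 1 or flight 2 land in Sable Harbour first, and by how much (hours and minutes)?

Flight 1 in UTC: 5:50 PM + 7:00 = 12:50 AM on Jun 9.
+15 hours and 35 minutes → arrive 4:25 PM UTC on Jun 9.
Flight 2 in UTC: 2:45 AM + 9:30 = 12:15 PM on Jun 9.
+7 hours and 17 minutes → arrive 7:32 PM UTC on Jun 9.
Flight 1 lands earlier by 3 hours 7 minutes.

the first, by 3 hours 7 minutes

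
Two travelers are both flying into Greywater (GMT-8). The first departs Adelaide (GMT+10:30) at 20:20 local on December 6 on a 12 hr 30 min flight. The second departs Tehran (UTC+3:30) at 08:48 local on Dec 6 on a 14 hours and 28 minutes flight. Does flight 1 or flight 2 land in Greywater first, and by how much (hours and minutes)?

Flight 1 in UTC: 20:20 − 10:30 = 09:50 on Dec 6.
+12 hours and 30 minutes → arrive 22:20 UTC on Dec 6.
Flight 2 in UTC: 08:48 − 3:30 = 05:18 on Dec 6.
+14 hours 28 minutes → arrive 19:46 UTC on Dec 6.
Flight 2 lands earlier by 2 hours 34 minutes.

the second, by 2 hours 34 minutes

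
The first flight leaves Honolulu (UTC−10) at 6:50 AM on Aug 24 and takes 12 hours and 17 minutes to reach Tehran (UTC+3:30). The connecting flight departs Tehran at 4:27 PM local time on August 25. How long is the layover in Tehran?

7 hours 50 minutes

Convert departure to UTC: 6:50 AM + 10:00 = 4:50 PM UTC on Aug 24.
Add 12 hours and 17 minutes flight time → 5:07 AM UTC (Aug 25).
Tehran is UTC+3:30, so local arrival = 5:07 AM + 3:30 = 8:37 AM on Aug 25.
Layover = 4:27 PM − 8:37 AM = 7 hours 50 minutes.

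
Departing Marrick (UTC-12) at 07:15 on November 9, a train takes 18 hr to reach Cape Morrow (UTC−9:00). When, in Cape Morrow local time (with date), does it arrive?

04:15 on Nov 10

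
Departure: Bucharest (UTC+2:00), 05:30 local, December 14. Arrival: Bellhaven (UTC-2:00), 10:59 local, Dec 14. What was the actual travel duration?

Departure in UTC: 05:30 − 2:00 = 03:30 on Dec 14.
Arrival in UTC: 10:59 + 2:00 = 12:59 on Dec 14.
Elapsed = 12:59 − 03:30 = 9 hours 29 minutes.

9 hours 29 minutes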